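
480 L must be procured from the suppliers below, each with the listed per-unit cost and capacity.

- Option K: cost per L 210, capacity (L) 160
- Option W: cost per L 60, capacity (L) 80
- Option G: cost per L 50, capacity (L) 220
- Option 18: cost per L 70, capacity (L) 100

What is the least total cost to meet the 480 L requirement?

Fill from the cheapest supplier first.
Option G at 50: take all 220 L ; 260 still needed.
Take 80 from Option W at 60 ; need 180 more.
Option 18 at 70: take all 100 L ; 80 still needed.
Option K (210): take the remaining 80 ; done.
Cost = 220×50 + 80×60 + 100×70 + 80×210 = 39600.

39600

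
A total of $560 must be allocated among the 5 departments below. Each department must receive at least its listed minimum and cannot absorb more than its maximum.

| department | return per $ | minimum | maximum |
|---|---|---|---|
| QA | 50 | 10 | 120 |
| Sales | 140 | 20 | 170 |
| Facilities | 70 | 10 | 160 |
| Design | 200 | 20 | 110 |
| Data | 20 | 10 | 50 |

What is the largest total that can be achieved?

62700

Meeting every minimum uses 10+20+10+20+10 = 70 $, leaving 490.
Order the departments by return per $: Design 200 > Sales 140 > Facilities 70 > QA 50 > Data 20.
Design: +90 to 110 (cap) ; 400 left.
Sales: +150 to 170 (cap) ; 250 left.
Facilities takes 150 more to reach its cap of 160 ; 100 left.
QA: +100 (room for 110) → 110. Pool exhausted.
Total = 50×110 + 140×170 + 70×160 + 200×110 + 20×10 = 62700.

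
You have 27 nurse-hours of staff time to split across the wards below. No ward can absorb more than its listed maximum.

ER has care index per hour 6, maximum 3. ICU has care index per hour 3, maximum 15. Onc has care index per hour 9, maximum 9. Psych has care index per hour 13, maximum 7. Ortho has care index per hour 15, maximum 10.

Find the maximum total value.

328

Order the wards by care index per hour: Ortho 15 > Psych 13 > Onc 9 > ER 6 > ICU 3.
Ortho: +10 to 10 (cap) — 17 left.
Give Psych 7 to hit its cap of 7 — 10 left.
Onc takes 9 to reach its cap of 9 — 1 left.
Only 1 left; ER takes them to reach 1.
Total = 6×1 + 9×9 + 13×7 + 15×10 = 328.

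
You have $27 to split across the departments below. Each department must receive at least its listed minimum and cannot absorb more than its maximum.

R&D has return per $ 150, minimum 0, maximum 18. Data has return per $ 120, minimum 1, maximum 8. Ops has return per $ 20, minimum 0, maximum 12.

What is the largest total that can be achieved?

Meeting every minimum uses 0+1+0 = 1 $, leaving 26.
Highest return per $ first: R&D 150 > Data 120 > Ops 20.
R&D: +18 to 18 (cap) → 8 left.
Data takes 7 more to reach its cap of 8 → 1 left.
Ops has room for 12 more but only 1 remain, so it gets 1.
Total = 150×18 + 120×8 + 20×1 = 3680.

3680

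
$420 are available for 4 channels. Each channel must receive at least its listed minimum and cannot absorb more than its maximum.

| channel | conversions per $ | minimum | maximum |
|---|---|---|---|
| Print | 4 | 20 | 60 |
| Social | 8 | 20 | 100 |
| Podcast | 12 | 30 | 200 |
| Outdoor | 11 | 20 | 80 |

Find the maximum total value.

Meeting every minimum uses 20+20+30+20 = 90 $, leaving 330.
Order the channels by conversions per $: Podcast 12 > Outdoor 11 > Social 8 > Print 4.
Podcast takes 170 more to reach its cap of 200 ; 160 left.
Give Outdoor 60 more to hit its cap of 80 ; 100 left.
Social: +80 to 100 (cap) ; 20 left.
Print: +20 (room for 40) → 40. Pool exhausted.
Total = 4×40 + 8×100 + 12×200 + 11×80 = 4240.

4240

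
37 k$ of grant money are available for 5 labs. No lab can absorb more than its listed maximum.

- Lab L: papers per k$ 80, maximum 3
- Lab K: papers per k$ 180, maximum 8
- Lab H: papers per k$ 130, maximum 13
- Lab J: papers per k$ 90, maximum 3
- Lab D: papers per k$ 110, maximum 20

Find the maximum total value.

4890

Rank by papers per k$: Lab K 180 > Lab H 130 > Lab D 110 > Lab J 90 > Lab L 80.
Lab K: +8 to 8 (cap) ; 29 left.
Give Lab H 13 to hit its cap of 13 ; 16 left.
Lab D: +16 (room for 20) → 16. Pool exhausted.
Total = 180×8 + 130×13 + 110×16 = 4890.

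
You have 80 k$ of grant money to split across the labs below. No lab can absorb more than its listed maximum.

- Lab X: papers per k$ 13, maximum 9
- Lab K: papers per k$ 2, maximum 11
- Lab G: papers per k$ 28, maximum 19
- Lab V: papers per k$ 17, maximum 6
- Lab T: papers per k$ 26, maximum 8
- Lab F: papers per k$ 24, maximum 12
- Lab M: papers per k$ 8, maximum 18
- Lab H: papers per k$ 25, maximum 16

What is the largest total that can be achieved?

Order the labs by papers per k$: Lab G 28 > Lab T 26 > Lab H 25 > Lab F 24 > Lab V 17 > Lab X 13 > Lab M 8 > Lab K 2.
Lab G takes 19 to reach its cap of 19 ; 61 left.
Lab T: +8 to 8 (cap) ; 53 left.
Lab H: +16 to 16 (cap) ; 37 left.
Lab F: +12 to 12 (cap) ; 25 left.
Lab V: +6 to 6 (cap) ; 19 left.
Lab X takes 9 to reach its cap of 9 ; 10 left.
Lab M: +10 (room for 18) → 10. Pool exhausted.
Total = 13×9 + 28×19 + 17×6 + 26×8 + 24×12 + 8×10 + 25×16 = 1727.

1727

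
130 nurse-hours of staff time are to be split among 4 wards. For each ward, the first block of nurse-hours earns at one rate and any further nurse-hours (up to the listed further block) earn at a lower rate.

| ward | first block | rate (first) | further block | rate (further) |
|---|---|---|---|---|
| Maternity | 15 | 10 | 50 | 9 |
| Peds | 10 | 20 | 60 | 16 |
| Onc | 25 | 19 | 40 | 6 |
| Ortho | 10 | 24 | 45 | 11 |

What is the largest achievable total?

Rank every tier by rate: Ortho/T1 24 > Peds/T1 20 > Onc/T1 19 > Peds/T2 16 > Ortho/T2 11 > Maternity/T1 10 > Maternity/T2 9 > Onc/T2 6.
Fill Ortho T1 block (10 at 24) ; 120 left.
Fill Peds T1 block (10 at 20) ; 110 left.
Onc/T1 (19): +25 ; 85 left.
Peds/T2 (16): +60 ; 25 left.
25 remain; put them into Ortho T2 at 11.
Total = 24×10 + 20×10 + 19×25 + 16×60 + 11×25 = 2150.

2150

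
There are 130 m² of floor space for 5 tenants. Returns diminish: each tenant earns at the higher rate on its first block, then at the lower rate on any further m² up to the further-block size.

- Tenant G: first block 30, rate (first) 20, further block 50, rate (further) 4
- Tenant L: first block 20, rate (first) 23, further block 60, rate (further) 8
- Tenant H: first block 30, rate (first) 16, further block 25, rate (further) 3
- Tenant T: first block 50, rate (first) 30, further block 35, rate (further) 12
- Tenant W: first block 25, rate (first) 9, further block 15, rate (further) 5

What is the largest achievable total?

3040

Treat each block as its own option and order by rate: Tenant T/tier1 30 > Tenant L/tier1 23 > Tenant G/tier1 20 > Tenant H/tier1 16 > Tenant T/tier2 12 > Tenant W/tier1 9 > Tenant L/tier2 8 > Tenant W/tier2 5 > Tenant G/tier2 4 > Tenant H/tier2 3.
Tenant T/tier1 (30): +50 — 80 left.
Fill Tenant L tier1 block (20 at 23) — 60 left.
Fill Tenant G tier1 block (30 at 20) — 30 left.
Tenant H tier1 at 16: fill all 30 — 0 left.
Total = 30×50 + 23×20 + 20×30 + 16×30 = 3040.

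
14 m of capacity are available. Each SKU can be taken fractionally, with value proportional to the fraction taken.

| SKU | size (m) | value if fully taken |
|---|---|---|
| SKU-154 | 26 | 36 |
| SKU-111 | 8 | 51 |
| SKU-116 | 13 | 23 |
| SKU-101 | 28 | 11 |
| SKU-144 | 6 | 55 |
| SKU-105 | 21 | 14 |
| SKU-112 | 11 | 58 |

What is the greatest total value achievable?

106

Sort by value density: SKU-144 55/6≈9.17, SKU-111 51/8≈6.38, SKU-112 58/11≈5.27, SKU-116 23/13≈1.77, SKU-154 36/26≈1.38, SKU-105 14/21≈0.667, SKU-101 11/28≈0.393.
SKU-144: take in full, 6 m for value 55 — 8 left.
SKU-111: take in full, 8 m for value 51 — 0 left.
Total value = 106.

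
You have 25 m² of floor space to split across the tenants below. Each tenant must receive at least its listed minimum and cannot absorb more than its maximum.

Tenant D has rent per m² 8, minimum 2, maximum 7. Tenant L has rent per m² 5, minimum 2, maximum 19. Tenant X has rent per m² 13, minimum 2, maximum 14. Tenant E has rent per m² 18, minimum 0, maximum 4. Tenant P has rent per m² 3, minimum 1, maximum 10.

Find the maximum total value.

Meeting every minimum uses 2+2+2+0+1 = 7 m², leaving 18.
Rank by rent per m²: Tenant E 18 > Tenant X 13 > Tenant D 8 > Tenant L 5 > Tenant P 3.
Tenant E: +4 to 4 (cap) — 14 left.
Give Tenant X 12 more to hit its cap of 14 — 2 left.
Tenant D has room for 5 more but only 2 remain, so it gets 4.
Total = 8×4 + 5×2 + 13×14 + 18×4 + 3×1 = 299.

299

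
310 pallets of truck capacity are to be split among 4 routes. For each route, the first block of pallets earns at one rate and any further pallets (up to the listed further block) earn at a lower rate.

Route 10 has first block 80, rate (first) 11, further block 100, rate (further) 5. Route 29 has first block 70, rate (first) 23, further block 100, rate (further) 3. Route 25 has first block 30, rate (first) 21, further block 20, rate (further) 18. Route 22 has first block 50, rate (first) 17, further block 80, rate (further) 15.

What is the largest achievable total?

5310

Treat each block as its own option and order by rate: Route 29/tier1 23 > Route 25/tier1 21 > Route 25/tier2 18 > Route 22/tier1 17 > Route 22/tier2 15 > Route 10/tier1 11 > Route 10/tier2 5 > Route 29/tier2 3.
Route 29/tier1 (23): +70 ; 240 left.
Route 25/tier1 (21): +30 ; 210 left.
Route 25 tier2 at 18: fill all 20 ; 190 left.
Fill Route 22 tier1 block (50 at 17) ; 140 left.
Fill Route 22 tier2 block (80 at 15) ; 60 left.
Route 10/tier1: +60 of 80 at 11; pool empty.
Total = 23×70 + 21×30 + 18×20 + 17×50 + 15×80 + 11×60 = 5310.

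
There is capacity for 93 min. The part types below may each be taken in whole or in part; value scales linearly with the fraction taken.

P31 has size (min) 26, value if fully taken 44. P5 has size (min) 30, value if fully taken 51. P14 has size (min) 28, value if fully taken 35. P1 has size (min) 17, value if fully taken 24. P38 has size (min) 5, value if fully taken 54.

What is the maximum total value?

191.75

Best value per unit of size first: P38 54/5≈10.8, P5 51/30≈1.7, P31 44/26≈1.69, P1 24/17≈1.41, P14 35/28≈1.25.
Take all of P38 (5 min, value 54) ; 88 min left.
P5: take in full, 30 min for value 51 ; 58 left.
All 26 min of P31 fit (value 44) ; 32 remain.
Take all of P1 (17 min, value 24) ; 15 min left.
Only 15 min remain; take 15/28 of P14 for value 35×15/28 = 18.75.
Total value = 191.75.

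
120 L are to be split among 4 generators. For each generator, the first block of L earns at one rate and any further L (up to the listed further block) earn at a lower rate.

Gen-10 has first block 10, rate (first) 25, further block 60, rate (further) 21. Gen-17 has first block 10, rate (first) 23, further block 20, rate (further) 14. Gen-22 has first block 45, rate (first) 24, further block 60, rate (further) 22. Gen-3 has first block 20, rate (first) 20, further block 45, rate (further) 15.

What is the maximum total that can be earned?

Treat each block as its own option and order by rate: Gen-10/T1 25 > Gen-22/T1 24 > Gen-17/T1 23 > Gen-22/T2 22 > Gen-10/T2 21 > Gen-3/T1 20 > Gen-3/T2 15 > Gen-17/T2 14.
Fill Gen-10 T1 block (10 at 25) — 110 left.
Fill Gen-22 T1 block (45 at 24) — 65 left.
Gen-17 T1 at 23: fill all 10 — 55 left.
Gen-22/T2: +55 of 60 at 22; pool empty.
Total = 25×10 + 24×45 + 23×10 + 22×55 = 2770.

2770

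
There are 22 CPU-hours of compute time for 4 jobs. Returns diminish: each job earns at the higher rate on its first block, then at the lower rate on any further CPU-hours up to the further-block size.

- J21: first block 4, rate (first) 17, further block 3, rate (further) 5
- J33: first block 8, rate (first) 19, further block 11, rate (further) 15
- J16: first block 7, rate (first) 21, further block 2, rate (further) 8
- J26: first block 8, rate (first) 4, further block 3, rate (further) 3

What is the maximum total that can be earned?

412

Treat each block as its own option and order by rate: J16/tier1 21 > J33/tier1 19 > J21/tier1 17 > J33/tier2 15 > J16/tier2 8 > J21/tier2 5 > J26/tier1 4 > J26/tier2 3.
J16 tier1 at 21: fill all 7 — 15 left.
J33 tier1 at 19: fill all 8 — 7 left.
Fill J21 tier1 block (4 at 17) — 3 left.
J33 tier2 at 15: only 3 left, fill 3.
Total = 21×7 + 19×8 + 17×4 + 15×3 = 412.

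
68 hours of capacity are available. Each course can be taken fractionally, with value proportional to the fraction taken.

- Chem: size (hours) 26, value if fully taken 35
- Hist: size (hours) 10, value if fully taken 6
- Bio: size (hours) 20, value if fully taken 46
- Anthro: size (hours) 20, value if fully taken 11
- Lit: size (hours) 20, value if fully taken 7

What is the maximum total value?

93.6

Rank by value-to-size ratio: Bio 46/20≈2.3, Chem 35/26≈1.35, Hist 6/10≈0.6, Anthro 11/20≈0.55, Lit 7/20≈0.35.
Bio: take in full, 20 hours for value 46 — 48 left.
Chem: take in full, 26 hours for value 35 — 22 left.
All 10 hours of Hist fit (value 6) — 12 remain.
Only 12 hours remain; take 12/20 of Anthro for value 11×12/20 = 6.6.
Total value = 93.6.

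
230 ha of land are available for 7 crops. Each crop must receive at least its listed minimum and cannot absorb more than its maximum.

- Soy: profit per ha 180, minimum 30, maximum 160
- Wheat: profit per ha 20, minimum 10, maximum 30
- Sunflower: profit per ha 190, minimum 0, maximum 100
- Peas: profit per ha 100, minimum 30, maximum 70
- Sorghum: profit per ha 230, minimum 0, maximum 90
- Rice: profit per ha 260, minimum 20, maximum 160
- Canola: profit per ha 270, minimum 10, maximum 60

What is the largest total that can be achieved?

Meeting every minimum uses 30+10+0+30+0+20+10 = 100 ha, leaving 130.
Rank by profit per ha: Canola 270 > Rice 260 > Sorghum 230 > Sunflower 190 > Soy 180 > Peas 100 > Wheat 20.
Canola: +50 to 60 (cap) → 80 left.
Rice has room for 140 more but only 80 remain, so it gets 100.
Total = 180×30 + 20×10 + 100×30 + 260×100 + 270×60 = 50800.

50800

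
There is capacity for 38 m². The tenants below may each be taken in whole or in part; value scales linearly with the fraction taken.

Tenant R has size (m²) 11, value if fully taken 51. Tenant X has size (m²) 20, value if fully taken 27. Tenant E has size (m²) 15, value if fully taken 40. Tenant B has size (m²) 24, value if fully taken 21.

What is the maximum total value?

Best value per unit of size first: Tenant R 51/11≈4.64, Tenant E 40/15≈2.67, Tenant X 27/20≈1.35, Tenant B 21/24≈0.875.
All 11 m² of Tenant R fit (value 51) → 27 remain.
Take all of Tenant E (15 m², value 40) → 12 m² left.
Fill the last 12 m² with part of Tenant X: 12/20 of it earns 16.2.
Total value = 107.2.

107.2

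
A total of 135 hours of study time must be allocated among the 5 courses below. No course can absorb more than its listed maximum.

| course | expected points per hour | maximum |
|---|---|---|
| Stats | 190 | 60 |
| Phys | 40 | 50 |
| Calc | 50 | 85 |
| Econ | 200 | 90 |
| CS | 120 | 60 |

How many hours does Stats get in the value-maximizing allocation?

Highest expected points per hour first: Econ 200 > Stats 190 > CS 120 > Calc 50 > Phys 40.
Give Econ 90 to hit its cap of 90 — 45 left.
Stats: +45 (room for 60) → 45. Pool exhausted.

45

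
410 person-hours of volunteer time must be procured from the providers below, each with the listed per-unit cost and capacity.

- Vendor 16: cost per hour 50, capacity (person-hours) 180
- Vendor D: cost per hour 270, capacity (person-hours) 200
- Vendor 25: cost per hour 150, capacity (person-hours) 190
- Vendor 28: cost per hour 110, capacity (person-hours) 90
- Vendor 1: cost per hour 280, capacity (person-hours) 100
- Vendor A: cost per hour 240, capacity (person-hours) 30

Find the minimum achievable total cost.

39900

Cheapest first:
Vendor 16 at 50: take all 180 person-hours — 230 still needed.
Take 90 from Vendor 28 at 110 — need 140 more.
Vendor 25 at 150: take 140 of its 190 — requirement met.
Vendor A, Vendor D, Vendor 1: unused.
Cost = 180×50 + 90×110 + 140×150 = 39900.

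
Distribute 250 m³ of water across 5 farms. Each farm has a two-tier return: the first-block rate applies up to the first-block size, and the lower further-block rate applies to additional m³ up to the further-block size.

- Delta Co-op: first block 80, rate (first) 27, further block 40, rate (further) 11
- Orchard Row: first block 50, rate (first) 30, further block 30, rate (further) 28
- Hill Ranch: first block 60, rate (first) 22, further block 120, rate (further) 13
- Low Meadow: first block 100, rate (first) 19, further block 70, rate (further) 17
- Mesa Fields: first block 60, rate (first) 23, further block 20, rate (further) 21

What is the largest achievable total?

6540

Treat each block as its own option and order by rate: Orchard Row/T1 30 > Orchard Row/T2 28 > Delta Co-op/T1 27 > Mesa Fields/T1 23 > Hill Ranch/T1 22 > Mesa Fields/T2 21 > Low Meadow/T1 19 > Low Meadow/T2 17 > Hill Ranch/T2 13 > Delta Co-op/T2 11.
Orchard Row T1 at 30: fill all 50 ; 200 left.
Fill Orchard Row T2 block (30 at 28) ; 170 left.
Delta Co-op/T1 (27): +80 ; 90 left.
Mesa Fields T1 at 23: fill all 60 ; 30 left.
30 remain; put them into Hill Ranch T1 at 22.
Total = 30×50 + 28×30 + 27×80 + 23×60 + 22×30 = 6540.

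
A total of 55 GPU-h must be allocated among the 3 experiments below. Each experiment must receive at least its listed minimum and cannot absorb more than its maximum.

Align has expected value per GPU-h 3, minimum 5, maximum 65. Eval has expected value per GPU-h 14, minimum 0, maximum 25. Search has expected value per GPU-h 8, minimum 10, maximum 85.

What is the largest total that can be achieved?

Meeting every minimum uses 5+0+10 = 15 GPU-h, leaving 40.
Highest expected value per GPU-h first: Eval 14 > Search 8 > Align 3.
Eval: +25 to 25 (cap) — 15 left.
Search: +15 (room for 75) → 25. Pool exhausted.
Total = 3×5 + 14×25 + 8×25 = 565.

565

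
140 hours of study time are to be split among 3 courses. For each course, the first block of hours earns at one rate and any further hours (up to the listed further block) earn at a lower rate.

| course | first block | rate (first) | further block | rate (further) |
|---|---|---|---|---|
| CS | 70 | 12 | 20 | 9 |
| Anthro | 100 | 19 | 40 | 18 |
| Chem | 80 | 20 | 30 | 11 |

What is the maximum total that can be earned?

2740

Treat each block as its own option and order by rate: Chem/tier1 20 > Anthro/tier1 19 > Anthro/tier2 18 > CS/tier1 12 > Chem/tier2 11 > CS/tier2 9.
Chem tier1 at 20: fill all 80 — 60 left.
Anthro/tier1: +60 of 100 at 19; pool empty.
Total = 20×80 + 19×60 = 2740.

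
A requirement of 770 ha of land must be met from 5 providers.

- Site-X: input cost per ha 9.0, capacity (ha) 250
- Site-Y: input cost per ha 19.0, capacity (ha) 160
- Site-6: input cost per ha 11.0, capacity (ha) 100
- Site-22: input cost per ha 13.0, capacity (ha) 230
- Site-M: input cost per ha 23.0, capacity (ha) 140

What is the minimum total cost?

Use providers in increasing cost order.
Site-X at 9.0: take all 250 ha — 520 still needed.
Take 100 from Site-6 at 11.0 — need 420 more.
Site-22 at 13.0: take all 230 ha — 190 still needed.
Site-Y (19.0): use full 160 — 30 ha to go.
Site-M (23.0): take the remaining 30 — done.
Cost = 250×9.0 + 100×11.0 + 230×13.0 + 160×19.0 + 30×23.0 = 10070.

10070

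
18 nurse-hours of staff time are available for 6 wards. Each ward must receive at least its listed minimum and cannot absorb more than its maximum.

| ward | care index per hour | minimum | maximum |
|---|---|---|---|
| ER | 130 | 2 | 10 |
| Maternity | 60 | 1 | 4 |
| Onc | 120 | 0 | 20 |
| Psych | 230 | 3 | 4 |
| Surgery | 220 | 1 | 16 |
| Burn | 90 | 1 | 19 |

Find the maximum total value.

Meeting every minimum uses 2+1+0+3+1+1 = 8 nurse-hours, leaving 10.
Highest care index per hour first: Psych 230 > Surgery 220 > ER 130 > Onc 120 > Burn 90 > Maternity 60.
Psych: +1 to 4 (cap) — 9 left.
Surgery has room for 15 more but only 9 remain, so it gets 10.
Total = 130×2 + 60×1 + 230×4 + 220×10 + 90×1 = 3530.

3530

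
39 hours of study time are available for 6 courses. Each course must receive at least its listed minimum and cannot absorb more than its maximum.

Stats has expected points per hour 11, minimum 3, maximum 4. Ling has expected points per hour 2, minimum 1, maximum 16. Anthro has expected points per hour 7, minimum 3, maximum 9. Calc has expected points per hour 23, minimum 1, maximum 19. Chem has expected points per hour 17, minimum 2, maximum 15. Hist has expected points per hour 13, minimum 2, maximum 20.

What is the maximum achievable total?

Meeting every minimum uses 3+1+3+1+2+2 = 12 hours, leaving 27.
Rank by expected points per hour: Calc 23 > Chem 17 > Hist 13 > Stats 11 > Anthro 7 > Ling 2.
Give Calc 18 more to hit its cap of 19 — 9 left.
Chem has room for 13 more but only 9 remain, so it gets 11.
Total = 11×3 + 2×1 + 7×3 + 23×19 + 17×11 + 13×2 = 706.

706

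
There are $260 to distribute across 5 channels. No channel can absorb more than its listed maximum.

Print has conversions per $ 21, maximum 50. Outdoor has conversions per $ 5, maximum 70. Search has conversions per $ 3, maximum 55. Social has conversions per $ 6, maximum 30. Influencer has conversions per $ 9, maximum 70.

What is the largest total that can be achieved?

2330

Order the channels by conversions per $: Print 21 > Influencer 9 > Social 6 > Outdoor 5 > Search 3.
Print: +50 to 50 (cap) ; 210 left.
Give Influencer 70 to hit its cap of 70 ; 140 left.
Give Social 30 to hit its cap of 30 ; 110 left.
Outdoor takes 70 to reach its cap of 70 ; 40 left.
Search has room for 55 but only 40 remain, so it gets 40.
Total = 21×50 + 5×70 + 3×40 + 6×30 + 9×70 = 2330.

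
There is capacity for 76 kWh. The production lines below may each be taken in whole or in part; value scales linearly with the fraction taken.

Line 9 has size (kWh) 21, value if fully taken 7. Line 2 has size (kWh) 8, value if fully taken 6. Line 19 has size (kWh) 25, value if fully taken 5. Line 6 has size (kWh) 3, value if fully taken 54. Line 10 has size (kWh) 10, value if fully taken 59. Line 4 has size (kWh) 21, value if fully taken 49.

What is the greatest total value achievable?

Sort by value density: Line 6 54/3≈18, Line 10 59/10≈5.9, Line 4 49/21≈2.33, Line 2 6/8≈0.75, Line 9 7/21≈0.333, Line 19 5/25≈0.2.
All 3 kWh of Line 6 fit (value 54) — 73 remain.
All 10 kWh of Line 10 fit (value 59) — 63 remain.
Take all of Line 4 (21 kWh, value 49) — 42 kWh left.
Line 2: take in full, 8 kWh for value 6 — 34 left.
Take all of Line 9 (21 kWh, value 7) — 13 kWh left.
Fill the last 13 kWh with part of Line 19: 13/25 of it earns 2.6.
Total value = 177.6.

177.6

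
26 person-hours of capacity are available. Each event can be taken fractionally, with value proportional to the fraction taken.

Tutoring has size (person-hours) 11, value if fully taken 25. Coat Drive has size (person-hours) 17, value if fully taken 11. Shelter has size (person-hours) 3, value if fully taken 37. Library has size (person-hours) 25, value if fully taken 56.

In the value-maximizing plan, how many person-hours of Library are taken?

Rank by value-to-size ratio: Shelter 37/3≈12.3, Tutoring 25/11≈2.27, Library 56/25≈2.24, Coat Drive 11/17≈0.647.
Take all of Shelter (3 person-hours, value 37) — 23 person-hours left.
All 11 person-hours of Tutoring fit (value 25) — 12 remain.
Fill the last 12 person-hours with part of Library: 12/25 of it earns 26.88.

12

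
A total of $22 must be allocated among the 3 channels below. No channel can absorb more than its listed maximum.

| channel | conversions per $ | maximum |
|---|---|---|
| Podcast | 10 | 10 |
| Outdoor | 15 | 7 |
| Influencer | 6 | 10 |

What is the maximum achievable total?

235

Order the channels by conversions per $: Outdoor 15 > Podcast 10 > Influencer 6.
Outdoor takes 7 to reach its cap of 7 → 15 left.
Podcast: +10 to 10 (cap) → 5 left.
Only 5 left; Influencer takes them to reach 5.
Total = 10×10 + 15×7 + 6×5 = 235.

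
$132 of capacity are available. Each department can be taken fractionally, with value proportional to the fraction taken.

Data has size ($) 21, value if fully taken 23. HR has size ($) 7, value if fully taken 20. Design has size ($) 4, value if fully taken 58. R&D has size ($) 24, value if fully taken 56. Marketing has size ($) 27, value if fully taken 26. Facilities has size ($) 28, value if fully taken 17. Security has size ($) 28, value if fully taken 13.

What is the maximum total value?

209.75

Sort by value density: Design 58/4≈14.5, HR 20/7≈2.86, R&D 56/24≈2.33, Data 23/21≈1.1, Marketing 26/27≈0.963, Facilities 17/28≈0.607, Security 13/28≈0.464.
Design: take in full, 4 $ for value 58 — 128 left.
HR: take in full, 7 $ for value 20 — 121 left.
Take all of R&D (24 $, value 56) — 97 $ left.
All 21 $ of Data fit (value 23) — 76 remain.
Marketing: take in full, 27 $ for value 26 — 49 left.
Take all of Facilities (28 $, value 17) — 21 $ left.
21 $ left: a 21/28 share of Security gives 13×21/28 = 9.75.
Total value = 209.75.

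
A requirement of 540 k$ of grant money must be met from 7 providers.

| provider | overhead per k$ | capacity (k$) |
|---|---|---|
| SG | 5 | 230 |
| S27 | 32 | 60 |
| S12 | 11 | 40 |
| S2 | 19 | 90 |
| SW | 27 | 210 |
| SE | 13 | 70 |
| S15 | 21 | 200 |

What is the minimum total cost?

6520

Fill from the cheapest provider first.
SG (5): use full 230 ; 310 k$ to go.
S12 at 11: take all 40 k$ ; 270 still needed.
SE at 13: take all 70 k$ ; 200 still needed.
Take 90 from S2 at 19 ; need 110 more.
Take 110 from S15 at 21 to finish.
SW, S27: unused.
Cost = 230×5 + 40×11 + 70×13 + 90×19 + 110×21 = 6520.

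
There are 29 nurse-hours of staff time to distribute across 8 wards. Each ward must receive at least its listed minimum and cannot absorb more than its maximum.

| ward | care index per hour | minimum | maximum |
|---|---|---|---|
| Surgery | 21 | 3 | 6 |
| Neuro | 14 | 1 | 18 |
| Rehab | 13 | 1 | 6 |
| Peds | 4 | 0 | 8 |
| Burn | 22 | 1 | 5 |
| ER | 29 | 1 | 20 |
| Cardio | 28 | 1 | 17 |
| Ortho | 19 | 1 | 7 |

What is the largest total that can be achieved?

Meeting every minimum uses 3+1+1+0+1+1+1+1 = 9 nurse-hours, leaving 20.
Order the wards by care index per hour: ER 29 > Cardio 28 > Burn 22 > Surgery 21 > Ortho 19 > Neuro 14 > Rehab 13 > Peds 4.
ER: +19 to 20 (cap) — 1 left.
Only 1 left; Cardio takes them to reach 2.
Total = 21×3 + 14×1 + 13×1 + 22×1 + 29×20 + 28×2 + 19×1 = 767.

767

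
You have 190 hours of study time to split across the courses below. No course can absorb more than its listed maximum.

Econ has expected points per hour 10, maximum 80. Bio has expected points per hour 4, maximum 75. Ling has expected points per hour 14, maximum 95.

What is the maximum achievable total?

2190

Highest expected points per hour first: Ling 14 > Econ 10 > Bio 4.
Give Ling 95 to hit its cap of 95 ; 95 left.
Econ takes 80 to reach its cap of 80 ; 15 left.
Only 15 left; Bio takes them to reach 15.
Total = 10×80 + 4×15 + 14×95 = 2190.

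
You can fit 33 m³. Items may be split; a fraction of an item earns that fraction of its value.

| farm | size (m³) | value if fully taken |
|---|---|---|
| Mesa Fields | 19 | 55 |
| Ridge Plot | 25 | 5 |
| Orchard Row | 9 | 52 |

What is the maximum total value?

Sort by value density: Orchard Row 52/9≈5.78, Mesa Fields 55/19≈2.89, Ridge Plot 5/25≈0.2.
Orchard Row: take in full, 9 m³ for value 52 ; 24 left.
Take all of Mesa Fields (19 m³, value 55) ; 5 m³ left.
Only 5 m³ remain; take 5/25 of Ridge Plot for value 5×5/25 = 1.
Total value = 108.

108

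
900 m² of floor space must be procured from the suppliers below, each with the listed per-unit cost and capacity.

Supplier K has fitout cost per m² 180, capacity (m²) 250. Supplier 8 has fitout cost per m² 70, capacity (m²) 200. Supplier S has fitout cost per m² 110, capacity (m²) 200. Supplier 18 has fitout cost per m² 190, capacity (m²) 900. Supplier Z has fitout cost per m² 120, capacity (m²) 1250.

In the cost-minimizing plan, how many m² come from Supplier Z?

500

Use suppliers in increasing cost order.
Supplier 8 at 70: take all 200 m² → 700 still needed.
Supplier S (110): use full 200 → 500 m² to go.
Supplier Z at 120: take 500 of its 1250 → requirement met.
Supplier K, Supplier 18: unused.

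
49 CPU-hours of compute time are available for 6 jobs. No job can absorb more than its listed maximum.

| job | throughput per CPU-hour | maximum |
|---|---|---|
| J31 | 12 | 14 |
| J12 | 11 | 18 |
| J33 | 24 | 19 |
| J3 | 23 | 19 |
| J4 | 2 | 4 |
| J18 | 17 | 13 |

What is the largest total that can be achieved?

Highest throughput per CPU-hour first: J33 24 > J3 23 > J18 17 > J31 12 > J12 11 > J4 2.
J33: +19 to 19 (cap) — 30 left.
J3: +19 to 19 (cap) — 11 left.
Only 11 left; J18 takes them to reach 11.
Total = 24×19 + 23×19 + 17×11 = 1080.

1080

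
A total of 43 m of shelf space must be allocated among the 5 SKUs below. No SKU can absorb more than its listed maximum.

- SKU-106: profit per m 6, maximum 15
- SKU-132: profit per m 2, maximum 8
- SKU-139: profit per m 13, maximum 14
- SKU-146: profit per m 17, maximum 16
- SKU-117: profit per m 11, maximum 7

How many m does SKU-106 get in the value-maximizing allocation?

6

Highest profit per m first: SKU-146 17 > SKU-139 13 > SKU-117 11 > SKU-106 6 > SKU-132 2.
Give SKU-146 16 to hit its cap of 16 → 27 left.
SKU-139: +14 to 14 (cap) → 13 left.
SKU-117: +7 to 7 (cap) → 6 left.
SKU-106 has room for 15 but only 6 remain, so it gets 6.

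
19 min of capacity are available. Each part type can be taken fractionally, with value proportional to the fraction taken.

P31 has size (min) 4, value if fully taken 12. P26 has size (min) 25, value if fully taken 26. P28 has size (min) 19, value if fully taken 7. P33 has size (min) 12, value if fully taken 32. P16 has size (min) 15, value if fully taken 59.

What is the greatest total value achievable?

71

Best value per unit of size first: P16 59/15≈3.93, P31 12/4≈3, P33 32/12≈2.67, P26 26/25≈1.04, P28 7/19≈0.368.
All 15 min of P16 fit (value 59) → 4 remain.
P31: take in full, 4 min for value 12 → 0 left.
Total value = 71.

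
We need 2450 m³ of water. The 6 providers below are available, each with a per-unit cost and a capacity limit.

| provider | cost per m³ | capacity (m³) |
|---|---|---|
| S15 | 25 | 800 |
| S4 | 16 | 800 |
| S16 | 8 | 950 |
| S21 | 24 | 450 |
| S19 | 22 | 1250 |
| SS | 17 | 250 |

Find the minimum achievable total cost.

Cheapest first:
S16 (8): use full 950 ; 1500 m³ to go.
Take 800 from S4 at 16 ; need 700 more.
SS (17): use full 250 ; 450 m³ to go.
S19 (22): take the remaining 450 ; done.
S21, S15: unused.
Cost = 950×8 + 800×16 + 250×17 + 450×22 = 34550.

34550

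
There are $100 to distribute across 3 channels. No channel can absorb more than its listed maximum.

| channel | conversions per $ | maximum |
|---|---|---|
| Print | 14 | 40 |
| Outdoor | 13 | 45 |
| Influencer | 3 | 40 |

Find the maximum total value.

Order the channels by conversions per $: Print 14 > Outdoor 13 > Influencer 3.
Print takes 40 to reach its cap of 40 → 60 left.
Outdoor: +45 to 45 (cap) → 15 left.
Influencer has room for 40 but only 15 remain, so it gets 15.
Total = 14×40 + 13×45 + 3×15 = 1190.

1190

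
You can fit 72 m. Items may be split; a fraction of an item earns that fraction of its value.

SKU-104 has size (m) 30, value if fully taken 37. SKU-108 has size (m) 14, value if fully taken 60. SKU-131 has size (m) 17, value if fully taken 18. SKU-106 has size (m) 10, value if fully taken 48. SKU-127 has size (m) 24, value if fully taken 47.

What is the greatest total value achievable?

184.6

Best value per unit of size first: SKU-106 48/10≈4.8, SKU-108 60/14≈4.29, SKU-127 47/24≈1.96, SKU-104 37/30≈1.23, SKU-131 18/17≈1.06.
SKU-106: take in full, 10 m for value 48 ; 62 left.
Take all of SKU-108 (14 m, value 60) ; 48 m left.
SKU-127: take in full, 24 m for value 47 ; 24 left.
24 m left: a 24/30 share of SKU-104 gives 37×24/30 = 29.6.
Total value = 184.6.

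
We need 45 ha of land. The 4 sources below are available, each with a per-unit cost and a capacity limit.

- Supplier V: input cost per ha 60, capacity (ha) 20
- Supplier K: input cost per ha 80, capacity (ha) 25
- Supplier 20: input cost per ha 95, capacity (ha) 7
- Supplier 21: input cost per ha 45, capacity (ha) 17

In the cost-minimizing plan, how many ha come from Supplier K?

Cheapest first:
Supplier 21 at 45: take all 17 ha ; 28 still needed.
Take 20 from Supplier V at 60 ; need 8 more.
Supplier K (80): take the remaining 8 ; done.
Supplier 20: unused.

8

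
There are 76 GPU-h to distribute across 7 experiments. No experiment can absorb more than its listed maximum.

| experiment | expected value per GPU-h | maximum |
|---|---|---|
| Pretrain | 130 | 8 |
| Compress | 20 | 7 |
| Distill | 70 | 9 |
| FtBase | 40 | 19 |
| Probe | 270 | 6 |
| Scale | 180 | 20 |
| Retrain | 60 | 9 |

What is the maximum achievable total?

Highest expected value per GPU-h first: Probe 270 > Scale 180 > Pretrain 130 > Distill 70 > Retrain 60 > FtBase 40 > Compress 20.
Probe: +6 to 6 (cap) → 70 left.
Give Scale 20 to hit its cap of 20 → 50 left.
Give Pretrain 8 to hit its cap of 8 → 42 left.
Distill: +9 to 9 (cap) → 33 left.
Give Retrain 9 to hit its cap of 9 → 24 left.
FtBase takes 19 to reach its cap of 19 → 5 left.
Compress has room for 7 but only 5 remain, so it gets 5.
Total = 130×8 + 20×5 + 70×9 + 40×19 + 270×6 + 180×20 + 60×9 = 8290.

8290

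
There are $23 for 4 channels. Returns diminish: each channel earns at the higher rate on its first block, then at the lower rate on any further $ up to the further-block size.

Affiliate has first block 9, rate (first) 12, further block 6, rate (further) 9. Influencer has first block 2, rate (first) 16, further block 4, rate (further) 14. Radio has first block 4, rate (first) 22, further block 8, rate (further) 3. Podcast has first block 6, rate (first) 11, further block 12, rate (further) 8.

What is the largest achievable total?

328

Order all 8 blocks by rate: Radio/T1 22 > Influencer/T1 16 > Influencer/T2 14 > Affiliate/T1 12 > Podcast/T1 11 > Affiliate/T2 9 > Podcast/T2 8 > Radio/T2 3.
Radio/T1 (22): +4 → 19 left.
Fill Influencer T1 block (2 at 16) → 17 left.
Influencer T2 at 14: fill all 4 → 13 left.
Affiliate/T1 (12): +9 → 4 left.
Podcast/T1: +4 of 6 at 11; pool empty.
Total = 22×4 + 16×2 + 14×4 + 12×9 + 11×4 = 328.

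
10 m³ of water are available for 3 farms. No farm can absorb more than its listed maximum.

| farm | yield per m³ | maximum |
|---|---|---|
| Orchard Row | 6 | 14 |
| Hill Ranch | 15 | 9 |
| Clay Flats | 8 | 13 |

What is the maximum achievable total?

Order the farms by yield per m³: Hill Ranch 15 > Clay Flats 8 > Orchard Row 6.
Hill Ranch: +9 to 9 (cap) — 1 left.
Clay Flats has room for 13 but only 1 remain, so it gets 1.
Total = 15×9 + 8×1 = 143.

143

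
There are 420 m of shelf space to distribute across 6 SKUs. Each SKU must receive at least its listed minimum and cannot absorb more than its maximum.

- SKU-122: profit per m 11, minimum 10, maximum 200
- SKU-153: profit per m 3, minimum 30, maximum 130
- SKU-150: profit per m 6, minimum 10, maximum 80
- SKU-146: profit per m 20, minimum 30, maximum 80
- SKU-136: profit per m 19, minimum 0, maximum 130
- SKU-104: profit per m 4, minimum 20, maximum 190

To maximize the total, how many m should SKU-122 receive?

150

Meeting every minimum uses 10+30+10+30+0+20 = 100 m, leaving 320.
Order the SKUs by profit per m: SKU-146 20 > SKU-136 19 > SKU-122 11 > SKU-150 6 > SKU-104 4 > SKU-153 3.
SKU-146 takes 50 more to reach its cap of 80 → 270 left.
SKU-136 takes 130 more to reach its cap of 130 → 140 left.
SKU-122 has room for 190 more but only 140 remain, so it gets 150.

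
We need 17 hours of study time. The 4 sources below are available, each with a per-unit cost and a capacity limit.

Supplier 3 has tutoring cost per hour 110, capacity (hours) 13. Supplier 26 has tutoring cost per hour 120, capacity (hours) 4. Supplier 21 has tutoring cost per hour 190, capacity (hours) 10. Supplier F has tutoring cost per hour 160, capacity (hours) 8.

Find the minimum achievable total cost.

Use sources in increasing cost order.
Supplier 3 at 110: take all 13 hours ; 4 still needed.
Supplier 26 (120): use full 4 ; 0 hours to go.
Supplier F, Supplier 21: unused.
Cost = 13×110 + 4×120 = 1910.

1910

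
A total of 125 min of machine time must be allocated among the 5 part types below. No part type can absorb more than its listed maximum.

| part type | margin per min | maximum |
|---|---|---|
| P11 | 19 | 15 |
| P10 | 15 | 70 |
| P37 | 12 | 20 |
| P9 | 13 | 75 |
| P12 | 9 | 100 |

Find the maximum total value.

Highest margin per min first: P11 19 > P10 15 > P9 13 > P37 12 > P12 9.
Give P11 15 to hit its cap of 15 — 110 left.
P10: +70 to 70 (cap) — 40 left.
Only 40 left; P9 takes them to reach 40.
Total = 19×15 + 15×70 + 13×40 = 1855.

1855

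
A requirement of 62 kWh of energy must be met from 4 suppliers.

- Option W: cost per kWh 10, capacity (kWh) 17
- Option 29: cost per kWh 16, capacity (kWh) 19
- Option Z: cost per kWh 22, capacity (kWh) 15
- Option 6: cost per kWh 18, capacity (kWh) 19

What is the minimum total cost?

Fill from the cheapest supplier first.
Option W at 10: take all 17 kWh — 45 still needed.
Option 29 (16): use full 19 — 26 kWh to go.
Take 19 from Option 6 at 18 — need 7 more.
Take 7 from Option Z at 22 to finish.
Cost = 17×10 + 19×16 + 19×18 + 7×22 = 970.

970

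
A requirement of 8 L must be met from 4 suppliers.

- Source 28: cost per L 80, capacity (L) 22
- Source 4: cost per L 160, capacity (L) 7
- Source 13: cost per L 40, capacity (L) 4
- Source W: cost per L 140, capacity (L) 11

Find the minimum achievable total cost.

Fill from the cheapest supplier first.
Source 13 (40): use full 4 → 4 L to go.
Take 4 from Source 28 at 80 to finish.
Source W, Source 4: unused.
Cost = 4×40 + 4×80 = 480.

480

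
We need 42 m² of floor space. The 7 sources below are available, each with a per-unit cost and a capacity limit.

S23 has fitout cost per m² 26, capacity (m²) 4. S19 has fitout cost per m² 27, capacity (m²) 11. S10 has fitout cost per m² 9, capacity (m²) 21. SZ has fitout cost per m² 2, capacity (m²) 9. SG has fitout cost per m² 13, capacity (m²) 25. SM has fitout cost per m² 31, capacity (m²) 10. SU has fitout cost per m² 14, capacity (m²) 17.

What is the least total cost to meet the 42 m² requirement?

363

Use sources in increasing cost order.
SZ (2): use full 9 ; 33 m² to go.
S10 (9): use full 21 ; 12 m² to go.
Take 12 from SG at 13 to finish.
SU, S23, S19, SM: unused.
Cost = 9×2 + 21×9 + 12×13 = 363.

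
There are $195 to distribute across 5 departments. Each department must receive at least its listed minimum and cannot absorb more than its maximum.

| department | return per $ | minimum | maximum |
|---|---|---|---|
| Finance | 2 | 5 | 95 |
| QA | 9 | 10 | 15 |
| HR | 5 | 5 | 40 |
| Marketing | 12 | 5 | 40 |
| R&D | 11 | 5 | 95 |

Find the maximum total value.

Meeting every minimum uses 5+10+5+5+5 = 30 $, leaving 165.
Order the departments by return per $: Marketing 12 > R&D 11 > QA 9 > HR 5 > Finance 2.
Marketing: +35 to 40 (cap) → 130 left.
R&D: +90 to 95 (cap) → 40 left.
QA: +5 to 15 (cap) → 35 left.
HR: +35 to 40 (cap) → 0 left.
Total = 2×5 + 9×15 + 5×40 + 12×40 + 11×95 = 1870.

1870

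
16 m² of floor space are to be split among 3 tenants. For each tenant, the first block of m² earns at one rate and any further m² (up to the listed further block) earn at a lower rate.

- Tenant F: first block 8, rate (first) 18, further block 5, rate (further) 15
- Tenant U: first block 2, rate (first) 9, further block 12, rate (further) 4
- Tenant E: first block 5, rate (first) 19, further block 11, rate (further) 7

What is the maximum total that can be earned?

Order all 6 blocks by rate: Tenant E/tier1 19 > Tenant F/tier1 18 > Tenant F/tier2 15 > Tenant U/tier1 9 > Tenant E/tier2 7 > Tenant U/tier2 4.
Tenant E tier1 at 19: fill all 5 — 11 left.
Fill Tenant F tier1 block (8 at 18) — 3 left.
3 remain; put them into Tenant F tier2 at 15.
Total = 19×5 + 18×8 + 15×3 = 284.

284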